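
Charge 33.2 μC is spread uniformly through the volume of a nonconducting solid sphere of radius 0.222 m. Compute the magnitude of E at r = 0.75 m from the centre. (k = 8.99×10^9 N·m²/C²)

E ≈ 5.31×10^5 N/C

Take a concentric spherical Gaussian surface of radius r = 0.75 m (r > R, so the entire charge is enclosed).
Q_enc = 33.2 μC = 3.32e-5 C.
Gauss's law: E·4πr² = Q_enc/ε₀.
E = k|Q_enc|/r² = (8.99×10^9)(3.32e-5)/(0.75)² = 5.31×10^5 N/C.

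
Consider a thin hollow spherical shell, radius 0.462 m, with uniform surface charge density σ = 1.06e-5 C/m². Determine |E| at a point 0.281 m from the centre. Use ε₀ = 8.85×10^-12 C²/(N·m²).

|E| = 0 N/C

Take a concentric spherical Gaussian surface of radius r = 0.281 m (inside the shell, r < 0.462 m).
No charge lies within this surface, so Q_enc = 0 and Gauss's law gives E·4πr² = 0 ⇒ E = 0.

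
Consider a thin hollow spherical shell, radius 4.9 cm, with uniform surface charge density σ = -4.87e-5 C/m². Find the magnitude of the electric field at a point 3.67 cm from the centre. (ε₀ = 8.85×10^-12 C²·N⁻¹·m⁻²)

E = 0 (no enclosed charge)

Take a concentric spherical Gaussian surface of radius r = 3.67 cm (inside the shell, r < 4.9 cm).
All the charge is outside the Gaussian surface: Q_enc = 0, hence E = 0 everywhere inside the shell.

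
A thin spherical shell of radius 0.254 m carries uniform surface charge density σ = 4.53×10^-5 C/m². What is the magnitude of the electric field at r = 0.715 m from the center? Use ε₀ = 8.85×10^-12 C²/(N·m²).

Take a concentric spherical Gaussian surface of radius r = 0.715 m (r > 0.254 m).
The entire shell is enclosed: Q_enc = σ·4πR² = (4.53×10^-5)·4π·(0.254)² = 3.673×10^-5 C.
Applying ∮E·dA = Q_enc/ε₀ with Φ = E(4πr²):
E = |Q_enc|/(4πε₀r²) = (3.673×10^-5)/(4π·8.85×10^-12·(0.715)²) = 6.46e5 N/C.

|E| ≈ 6.46e5 V/m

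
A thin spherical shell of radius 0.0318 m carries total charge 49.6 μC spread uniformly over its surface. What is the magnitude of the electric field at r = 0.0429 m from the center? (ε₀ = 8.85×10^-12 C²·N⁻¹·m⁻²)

E = 2.42e8 V/m

Use a concentric Gaussian sphere at r = 0.0429 m (r > 0.0318 m).
The entire shell is enclosed: Q_enc = 4.96e-5 C.
Since E is radial and uniform over the Gaussian sphere, Φ = E·4πr² = Q_enc/ε₀.
E = |Q_enc|/(4πε₀r²) = (4.96×10^-5)/(4π·8.85×10^-12·(0.0429)²) = 2.42×10^8 N/C.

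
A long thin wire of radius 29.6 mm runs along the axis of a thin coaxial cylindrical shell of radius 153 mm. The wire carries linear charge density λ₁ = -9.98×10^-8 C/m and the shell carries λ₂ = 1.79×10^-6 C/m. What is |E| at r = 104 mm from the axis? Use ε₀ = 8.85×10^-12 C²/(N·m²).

|E| ≈ 1.73e4 N/C

Take a coaxial cylindrical Gaussian surface of radius r = 104 mm and length L (between the conductors, 29.6 mm < r < 153 mm).
The shell at 153 mm lies outside the Gaussian surface, so λ_enc = λ₁ = -9.98e-8 C/m.
Gauss's law: E·2πrL = λ_enc L/ε₀.
E = |λ_enc|/(2πε₀r) = (9.98×10^-8)/(2π·8.85×10^-12·0.104) = 1.73×10^4 N/C.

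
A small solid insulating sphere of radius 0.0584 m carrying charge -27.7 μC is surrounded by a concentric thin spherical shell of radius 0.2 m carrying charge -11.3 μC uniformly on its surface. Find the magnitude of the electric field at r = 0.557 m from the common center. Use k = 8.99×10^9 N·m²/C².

|E| ≈ 1.13×10^6 V/m

By spherical symmetry E is radial; choose a Gaussian sphere of radius r = 0.557 m (r > 0.2 m, enclosing both).
Q_enc = (-27.7 μC) + (-11.3 μC) = -3.90e-5 C.
Since E is radial and uniform over the Gaussian sphere, Φ = E·4πr² = Q_enc/ε₀.
E = k|Q_enc|/r² = (8.99×10^9)(3.90×10^-5)/(0.557)² = 1.13×10^6 N/C.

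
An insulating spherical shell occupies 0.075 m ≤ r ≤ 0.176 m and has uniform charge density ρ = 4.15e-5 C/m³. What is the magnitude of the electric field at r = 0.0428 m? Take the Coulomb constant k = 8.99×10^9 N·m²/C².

E = 0 (no enclosed charge)

Take a concentric spherical Gaussian surface of radius r = 0.0428 m (r < 0.075 m, inside the empty cavity).
Q_enc = 0 (all charge lies at larger r); Gauss's law gives E = 0.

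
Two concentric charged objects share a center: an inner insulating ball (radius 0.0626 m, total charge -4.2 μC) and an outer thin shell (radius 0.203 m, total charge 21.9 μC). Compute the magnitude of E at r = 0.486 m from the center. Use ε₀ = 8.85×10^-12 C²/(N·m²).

|E| ≈ 6.74×10^5 V/m

Use a concentric Gaussian sphere at r = 0.486 m (r > 0.203 m, enclosing both).
Q_enc = (-4.2 μC) + (21.9 μC) = 1.77e-5 C.
Since E is radial and uniform over the Gaussian sphere, Φ = E·4πr² = Q_enc/ε₀.
E = |Q_enc|/(4πε₀r²) = (1.77e-5)/(4π·8.85×10^-12·(0.486)²) = 6.74×10^5 N/C.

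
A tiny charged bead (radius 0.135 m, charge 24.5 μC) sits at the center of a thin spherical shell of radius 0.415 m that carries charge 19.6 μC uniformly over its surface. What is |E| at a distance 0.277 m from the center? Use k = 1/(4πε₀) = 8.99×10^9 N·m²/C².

|E| = 2.87×10^6 N/C

By spherical symmetry E is radial; choose a Gaussian sphere of radius r = 0.277 m (between the bodies, 0.135 m < r < 0.415 m).
The shell at 0.415 m lies outside the Gaussian surface, so Q_enc = 24.5 μC = 2.45×10^-5 C.
By Gauss's law, ∮E·dA = E·4πr² = Q_enc/ε₀.
E = k|Q_enc|/r² = (8.99×10^9)(2.45e-5)/(0.277)² = 2.87×10^6 N/C.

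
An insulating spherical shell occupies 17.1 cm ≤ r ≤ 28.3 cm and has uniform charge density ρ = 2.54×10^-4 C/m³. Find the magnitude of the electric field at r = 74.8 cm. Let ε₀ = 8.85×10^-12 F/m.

|E| ≈ 3.02e5 V/m

Use a concentric Gaussian sphere at r = 74.8 cm (r > 28.3 cm, enclosing the whole shell).
Q_enc = ρ·(4π/3)(b³ − a³) = (2.54×10^-4)·(4π/3)·((0.283)³ − (0.171)³) = 1.879e-5 C.
Applying ∮E·dA = Q_enc/ε₀ with Φ = E(4πr²):
E = |Q_enc|/(4πε₀r²) = (1.879×10^-5)/(4π·8.85×10^-12·(0.748)²) = 3.02e5 N/C.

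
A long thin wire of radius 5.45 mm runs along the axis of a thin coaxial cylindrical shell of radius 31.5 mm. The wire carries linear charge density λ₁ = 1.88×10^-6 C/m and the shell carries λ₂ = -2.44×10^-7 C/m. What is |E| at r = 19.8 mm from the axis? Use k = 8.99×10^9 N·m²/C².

|E| ≈ 1.71e6 N/C

Choose a coaxial cylinder of radius r = 19.8 mm (arbitrary length L) as the Gaussian surface (between the conductors, 5.45 mm < r < 31.5 mm).
The shell at 31.5 mm lies outside the Gaussian surface, so λ_enc = λ₁ = 1.88e-6 C/m.
Applying ∮E·dA = Q_enc/ε₀ with the end caps contributing no flux:
E = 2k|λ_enc|/r = 2(8.99×10^9)(1.88×10^-6)/(0.0198) = 1.71×10^6 N/C.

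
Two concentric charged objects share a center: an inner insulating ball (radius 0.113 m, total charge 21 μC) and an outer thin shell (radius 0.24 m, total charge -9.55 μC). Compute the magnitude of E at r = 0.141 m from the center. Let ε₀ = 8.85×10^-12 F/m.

E = 9.50e6 V/m

Take a concentric spherical Gaussian surface of radius r = 0.141 m (between the bodies, 0.113 m < r < 0.24 m).
Only the inner charge is enclosed; the outer shell contributes nothing inside itself. Q_enc = 21 μC = 2.10×10^-5 C.
Since E is radial and uniform over the Gaussian sphere, Φ = E·4πr² = Q_enc/ε₀.
E = |Q_enc|/(4πε₀r²) = (2.10×10^-5)/(4π·8.85×10^-12·(0.141)²) = 9.50e6 N/C.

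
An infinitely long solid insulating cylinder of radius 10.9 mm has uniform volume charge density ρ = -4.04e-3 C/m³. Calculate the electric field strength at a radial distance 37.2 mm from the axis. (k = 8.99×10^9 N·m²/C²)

Choose a coaxial cylinder of radius r = 37.2 mm (arbitrary length L) as the Gaussian surface (r > 10.9 mm, full cross-section enclosed).
λ_enc = ρ·πR² = (-4.04×10^-3)π(0.0109)² = -1.508e-6 C/m.
By Gauss's law (flux through the curved wall only), E·2πrL = λ_enc L/ε₀.
E = 2k|λ_enc|/r = 2(8.99×10^9)(1.508e-6)/(0.0372) = 7.29×10^5 N/C.

|E| = 7.29×10^5 N/C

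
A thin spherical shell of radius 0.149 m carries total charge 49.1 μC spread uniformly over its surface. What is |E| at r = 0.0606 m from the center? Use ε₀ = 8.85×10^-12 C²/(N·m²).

Use a concentric Gaussian sphere at r = 0.0606 m (inside the shell, r < 0.149 m).
No charge lies within this surface, so Q_enc = 0 and Gauss's law gives E·4πr² = 0 ⇒ E = 0.

E = 0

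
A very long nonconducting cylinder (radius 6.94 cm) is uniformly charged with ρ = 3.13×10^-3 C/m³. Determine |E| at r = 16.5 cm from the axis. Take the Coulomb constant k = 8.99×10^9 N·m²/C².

Choose a coaxial cylinder of radius r = 16.5 cm (arbitrary length L) as the Gaussian surface (r > 6.94 cm, full cross-section enclosed).
λ_enc = ρ·πR² = (3.13×10^-3)π(0.0694)² = 4.736×10^-5 C/m.
By Gauss's law (flux through the curved wall only), E·2πrL = λ_enc L/ε₀.
E = 2k|λ_enc|/r = 2(8.99×10^9)(4.736×10^-5)/(0.165) = 5.16e6 N/C.

|E| ≈ 5.16×10^6 N/C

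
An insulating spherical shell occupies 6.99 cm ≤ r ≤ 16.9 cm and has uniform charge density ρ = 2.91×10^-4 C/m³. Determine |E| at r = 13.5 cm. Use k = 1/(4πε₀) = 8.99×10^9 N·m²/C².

E = 1.27×10^6 N/C

Take a concentric spherical Gaussian surface of radius r = 13.5 cm (within the shell material, 6.99 cm < r < 16.9 cm).
Only the shell between 6.99 cm and r is enclosed: Q_enc = ρ·(4π/3)(r³ − a³) = (2.91e-4)·(4π/3)·((0.135)³ − (0.0699)³) = 2.583×10^-6 C.
Since E is radial and uniform over the Gaussian sphere, Φ = E·4πr² = Q_enc/ε₀.
E = k|Q_enc|/r² = (8.99×10^9)(2.583×10^-6)/(0.135)² = 1.27e6 N/C.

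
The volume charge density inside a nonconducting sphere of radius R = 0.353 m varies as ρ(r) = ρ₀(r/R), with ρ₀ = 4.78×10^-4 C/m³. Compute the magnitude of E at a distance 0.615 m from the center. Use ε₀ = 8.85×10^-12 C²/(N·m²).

Use a concentric Gaussian sphere at r = 0.615 m (r > R, all charge enclosed).
Q_enc = 4π ∫₀^R ρ₀(r'/R)^1 r'² dr' = 4πρ₀R³/4 = 6.605×10^-5 C.
By Gauss's law, ∮E·dA = E·4πr² = Q_enc/ε₀.
E = |Q_enc|/(4πε₀r²) = (6.605×10^-5)/(4π·8.85×10^-12·(0.615)²) = 1.57×10^6 N/C.

1.57×10^6 N/C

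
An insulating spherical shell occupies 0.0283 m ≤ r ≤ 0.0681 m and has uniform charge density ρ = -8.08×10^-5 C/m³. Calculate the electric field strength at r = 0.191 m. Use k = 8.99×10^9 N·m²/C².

2.45×10^4 N/C

Take a concentric spherical Gaussian surface of radius r = 0.191 m (r > 0.0681 m, enclosing the whole shell).
Q_enc = ρ·(4π/3)(b³ − a³) = (-8.08×10^-5)·(4π/3)·((0.0681)³ − (0.0283)³) = -9.922×10^-8 C.
Since E is radial and uniform over the Gaussian sphere, Φ = E·4πr² = Q_enc/ε₀.
E = k|Q_enc|/r² = (8.99×10^9)(9.922×10^-8)/(0.191)² = 2.45e4 N/C.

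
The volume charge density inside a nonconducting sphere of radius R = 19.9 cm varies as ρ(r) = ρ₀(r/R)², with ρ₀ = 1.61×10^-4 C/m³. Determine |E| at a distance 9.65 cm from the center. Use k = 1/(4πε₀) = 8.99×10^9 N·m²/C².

Use a concentric Gaussian sphere at r = 9.65 cm (r < R).
Q_enc = ∫₀^r ρ(r')·4πr'² dr' = (4πρ₀/R²) ∫₀^r r'^4 dr' = 4πρ₀ r^5/(5·R²) = 8.551×10^-8 C.
Applying ∮E·dA = Q_enc/ε₀ with Φ = E(4πr²):
E = k|Q_enc|/r² = (8.99×10^9)(8.551×10^-8)/(0.0965)² = 8.25×10^4 N/C.

E ≈ 8.25e4 N/C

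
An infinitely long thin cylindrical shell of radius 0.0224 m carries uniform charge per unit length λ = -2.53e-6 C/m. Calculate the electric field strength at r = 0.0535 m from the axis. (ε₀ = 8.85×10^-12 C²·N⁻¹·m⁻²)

Coaxial Gaussian cylinder, radius r = 0.0535 m, length L (r > 0.0224 m).
The full line charge is enclosed: λ_enc = -2.53×10^-6 C/m.
Since E is radial and uniform over the curved surface, Φ = E·2πrL = Q_enc/ε₀ = λ_enc L/ε₀.
E = |λ_enc|/(2πε₀r) = (2.53×10^-6)/(2π·8.85×10^-12·0.0535) = 8.50e5 N/C.

E = 8.50×10^5 V/m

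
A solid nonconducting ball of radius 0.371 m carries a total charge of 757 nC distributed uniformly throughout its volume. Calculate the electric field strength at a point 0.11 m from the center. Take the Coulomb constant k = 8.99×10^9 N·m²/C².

E = 1.47×10^4 N/C

Use a concentric Gaussian sphere at r = 0.11 m (r < R).
For a uniform sphere the enclosed fraction is (r/R)³, so Q_enc = (757 nC)(0.11/0.371)³ = 1.973e-8 C.
Applying ∮E·dA = Q_enc/ε₀ with Φ = E(4πr²):
E = k|Q_enc|/r² = (8.99×10^9)(1.973e-8)/(0.11)² = 1.47e4 N/C.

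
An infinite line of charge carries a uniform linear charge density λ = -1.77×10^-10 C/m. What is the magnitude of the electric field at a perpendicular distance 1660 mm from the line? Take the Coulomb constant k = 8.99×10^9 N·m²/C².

|E| = 1.92 N/C

By cylindrical symmetry E is radial; use a coaxial Gaussian cylinder of radius 1660 mm and length L.
Q_enc = λL, so λ_enc = -1.77e-10 C/m.
By Gauss's law (flux through the curved wall only), E·2πrL = λ_enc L/ε₀.
E = 2k|λ_enc|/r = 2(8.99×10^9)(1.77×10^-10)/(1.66) = 1.92 N/C.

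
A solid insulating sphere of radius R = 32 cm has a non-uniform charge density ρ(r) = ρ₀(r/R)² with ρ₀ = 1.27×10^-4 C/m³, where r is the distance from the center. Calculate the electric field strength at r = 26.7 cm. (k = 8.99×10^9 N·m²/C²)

5.33×10^5 N/C

Use a concentric Gaussian sphere at r = 26.7 cm (r < R).
Q_enc = ∫₀^r ρ(r')·4πr'² dr' = (4πρ₀/R²) ∫₀^r r'^4 dr' = 4πρ₀ r^5/(5·R²) = 4.23×10^-6 C.
Since E is radial and uniform over the Gaussian sphere, Φ = E·4πr² = Q_enc/ε₀.
E = k|Q_enc|/r² = (8.99×10^9)(4.23e-6)/(0.267)² = 5.33e5 N/C.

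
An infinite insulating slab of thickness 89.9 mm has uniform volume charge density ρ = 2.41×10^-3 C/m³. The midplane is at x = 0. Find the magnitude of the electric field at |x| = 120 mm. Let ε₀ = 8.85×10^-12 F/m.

E ≈ 1.22e7 V/m

The point |x| = 120 mm lies outside the slab (half-thickness 0.04495 m). A symmetric pillbox spanning the full slab encloses Q_enc = ρ·d·A.
Flux = 2EA ⇒ E = |ρ|d/(2ε₀), independent of distance outside.
E = (2.41×10^-3)(0.0899)/(2·8.85×10^-12) = 1.22×10^7 N/C.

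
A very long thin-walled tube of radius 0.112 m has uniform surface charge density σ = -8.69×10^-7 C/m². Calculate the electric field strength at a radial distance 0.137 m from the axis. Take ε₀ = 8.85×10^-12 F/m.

By cylindrical symmetry E is radial; use a coaxial Gaussian cylinder of radius 0.137 m and length L (r > 0.112 m).
The whole shell is enclosed: λ_enc = σ·2πR = (-8.69×10^-7)·2π·(0.112) = -6.115e-7 C/m.
Applying ∮E·dA = Q_enc/ε₀ with the end caps contributing no flux:
E = |λ_enc|/(2πε₀r) = (6.115×10^-7)/(2π·8.85×10^-12·0.137) = 8.03×10^4 N/C.

E = 8.03e4 N/C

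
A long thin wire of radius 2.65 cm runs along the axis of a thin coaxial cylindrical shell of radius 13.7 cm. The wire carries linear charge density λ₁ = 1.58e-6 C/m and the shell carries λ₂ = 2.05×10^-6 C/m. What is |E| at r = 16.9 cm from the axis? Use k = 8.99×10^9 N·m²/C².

3.86e5 V/m

By cylindrical symmetry E is radial; use a coaxial Gaussian cylinder of radius 16.9 cm and length L (r > 13.7 cm, enclosing both).
λ_enc = λ₁ + λ₂ = (1.58e-6) + (2.05e-6) = 3.63×10^-6 C/m.
By Gauss's law (flux through the curved wall only), E·2πrL = λ_enc L/ε₀.
E = 2k|λ_enc|/r = 2(8.99×10^9)(3.63×10^-6)/(0.169) = 3.86×10^5 N/C.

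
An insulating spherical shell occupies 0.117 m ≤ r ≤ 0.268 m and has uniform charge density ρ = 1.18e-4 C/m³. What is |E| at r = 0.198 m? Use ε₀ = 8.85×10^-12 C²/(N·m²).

6.98e5 N/C

Take a concentric spherical Gaussian surface of radius r = 0.198 m (within the shell material, 0.117 m < r < 0.268 m).
Only the shell between 0.117 m and r is enclosed: Q_enc = ρ·(4π/3)(r³ − a³) = (1.18×10^-4)·(4π/3)·((0.198)³ − (0.117)³) = 3.045×10^-6 C.
Applying ∮E·dA = Q_enc/ε₀ with Φ = E(4πr²):
E = |Q_enc|/(4πε₀r²) = (3.045×10^-6)/(4π·8.85×10^-12·(0.198)²) = 6.98×10^5 N/C.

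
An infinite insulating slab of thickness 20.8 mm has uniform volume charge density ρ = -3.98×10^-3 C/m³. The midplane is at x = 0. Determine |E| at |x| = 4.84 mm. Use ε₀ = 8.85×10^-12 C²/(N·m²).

|E| ≈ 2.18e6 V/m

By symmetry E is perpendicular to the slab. A Gaussian pillbox from −4.84 mm to +4.84 mm (face area A) lies entirely within the slab.
Q_enc = ρ·(2x)·A and flux = 2EA, so 2EA = 2ρxA/ε₀ ⇒ E = |ρ|x/ε₀.
E = (3.98e-3)(0.00484)/(8.85×10^-12) = 2.18×10^6 N/C.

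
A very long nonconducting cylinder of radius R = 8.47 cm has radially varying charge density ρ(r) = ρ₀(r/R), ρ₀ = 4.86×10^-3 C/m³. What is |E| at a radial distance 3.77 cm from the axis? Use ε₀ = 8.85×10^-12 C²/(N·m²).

Choose a coaxial cylinder of radius r = 3.77 cm (arbitrary length L) as the Gaussian surface (r < R).
Integrating ρ over the cross-section to radius r: λ_enc = (2πρ₀/R) ∫₀^r r'^2 dr' = 2πρ₀ r^3/(3·R) = 6.439×10^-6 C/m.
Gauss's law: E·2πrL = λ_enc L/ε₀.
E = |λ_enc|/(2πε₀r) = (6.439×10^-6)/(2π·8.85×10^-12·0.0377) = 3.07e6 N/C.

3.07×10^6 V/m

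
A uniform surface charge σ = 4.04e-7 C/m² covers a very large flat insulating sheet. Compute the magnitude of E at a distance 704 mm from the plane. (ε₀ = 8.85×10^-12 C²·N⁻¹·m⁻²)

E ≈ 2.28×10^4 N/C

The symmetry is planar: E is normal to the sheet and the same magnitude on both sides. Take a pillbox straddling the sheet with end-cap area A.
Only the two end caps contribute flux: Φ = 2EA. With Q_enc = σA, Gauss's law gives E = |σ|/(2ε₀).
E = |σ|/(2ε₀) = (4.04×10^-7)/(2·8.85×10^-12) = 2.28×10^4 N/C.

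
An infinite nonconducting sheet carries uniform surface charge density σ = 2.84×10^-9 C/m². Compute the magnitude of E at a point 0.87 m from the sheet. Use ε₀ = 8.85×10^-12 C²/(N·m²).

The symmetry is planar: E is normal to the sheet and the same magnitude on both sides. Take a pillbox straddling the sheet with end-cap area A.
Only the two end caps contribute flux: Φ = 2EA. With Q_enc = σA, Gauss's law gives E = |σ|/(2ε₀).
E = |σ|/(2ε₀) = (2.84×10^-9)/(2·8.85×10^-12) = 160 N/C.

E ≈ 160 N/C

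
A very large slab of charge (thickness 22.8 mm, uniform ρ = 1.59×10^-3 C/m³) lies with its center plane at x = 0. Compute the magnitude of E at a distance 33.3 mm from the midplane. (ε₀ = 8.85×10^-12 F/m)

|E| ≈ 2.05×10^6 N/C

The point |x| = 33.3 mm lies outside the slab (half-thickness 0.0114 m). A symmetric pillbox spanning the full slab encloses Q_enc = ρ·d·A.
Flux = 2EA ⇒ E = |ρ|d/(2ε₀), independent of distance outside.
E = (1.59×10^-3)(0.0228)/(2·8.85×10^-12) = 2.05×10^6 N/C.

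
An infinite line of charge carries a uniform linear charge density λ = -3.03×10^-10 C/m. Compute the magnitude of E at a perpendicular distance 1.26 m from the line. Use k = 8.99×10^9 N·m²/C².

By cylindrical symmetry E is radial; use a coaxial Gaussian cylinder of radius 1.26 m and length L.
Q_enc = λL, so λ_enc = -3.03e-10 C/m.
By Gauss's law (flux through the curved wall only), E·2πrL = λ_enc L/ε₀.
E = 2k|λ_enc|/r = 2(8.99×10^9)(3.03×10^-10)/(1.26) = 4.32 N/C.

E = 4.32 N/C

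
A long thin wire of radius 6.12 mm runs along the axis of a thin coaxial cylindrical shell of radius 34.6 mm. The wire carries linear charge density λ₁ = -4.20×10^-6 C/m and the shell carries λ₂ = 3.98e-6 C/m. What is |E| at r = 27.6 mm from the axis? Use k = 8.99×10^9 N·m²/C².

2.74×10^6 N/C

Choose a coaxial cylinder of radius r = 27.6 mm (arbitrary length L) as the Gaussian surface (between the conductors, 6.12 mm < r < 34.6 mm).
The shell at 34.6 mm lies outside the Gaussian surface, so λ_enc = λ₁ = -4.20e-6 C/m.
Applying ∮E·dA = Q_enc/ε₀ with the end caps contributing no flux:
E = 2k|λ_enc|/r = 2(8.99×10^9)(4.20e-6)/(0.0276) = 2.74×10^6 N/C.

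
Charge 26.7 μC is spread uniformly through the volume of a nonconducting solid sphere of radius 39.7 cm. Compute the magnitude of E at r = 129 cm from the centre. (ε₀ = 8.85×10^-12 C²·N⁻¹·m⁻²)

1.44×10^5 V/m

Use a concentric Gaussian sphere at r = 129 cm (r > R, so the entire charge is enclosed).
Q_enc = 26.7 μC = 2.67×10^-5 C.
By Gauss's law, ∮E·dA = E·4πr² = Q_enc/ε₀.
E = |Q_enc|/(4πε₀r²) = (2.67×10^-5)/(4π·8.85×10^-12·(1.29)²) = 1.44e5 N/C.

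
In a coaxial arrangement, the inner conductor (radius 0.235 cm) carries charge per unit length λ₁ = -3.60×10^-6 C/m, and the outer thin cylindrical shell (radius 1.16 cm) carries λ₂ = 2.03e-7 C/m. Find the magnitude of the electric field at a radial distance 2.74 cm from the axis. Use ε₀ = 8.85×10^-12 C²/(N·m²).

Take a coaxial cylindrical Gaussian surface of radius r = 2.74 cm and length L (r > 1.16 cm, enclosing both).
λ_enc = λ₁ + λ₂ = (-3.60e-6) + (2.03×10^-7) = -3.397e-6 C/m.
By Gauss's law (flux through the curved wall only), E·2πrL = λ_enc L/ε₀.
E = |λ_enc|/(2πε₀r) = (3.397×10^-6)/(2π·8.85×10^-12·0.0274) = 2.23×10^6 N/C.

E ≈ 2.23×10^6 N/C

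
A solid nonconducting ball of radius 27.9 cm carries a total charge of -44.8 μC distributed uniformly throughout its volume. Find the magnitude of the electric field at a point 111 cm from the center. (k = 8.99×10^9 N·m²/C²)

Use a concentric Gaussian sphere at r = 111 cm (r > R, so the entire charge is enclosed).
Q_enc = -44.8 μC = -4.48×10^-5 C.
Gauss's law: E·4πr² = Q_enc/ε₀.
E = k|Q_enc|/r² = (8.99×10^9)(4.48×10^-5)/(1.11)² = 3.27×10^5 N/C.

E = 3.27e5 V/m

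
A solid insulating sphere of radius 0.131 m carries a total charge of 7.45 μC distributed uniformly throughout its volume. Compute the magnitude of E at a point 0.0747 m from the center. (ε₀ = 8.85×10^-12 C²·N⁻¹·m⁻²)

By spherical symmetry E is radial; choose a Gaussian sphere of radius r = 0.0747 m (r < R).
For a uniform sphere the enclosed fraction is (r/R)³, so Q_enc = (7.45 μC)(0.0747/0.131)³ = 1.381×10^-6 C.
By Gauss's law, ∮E·dA = E·4πr² = Q_enc/ε₀.
E = |Q_enc|/(4πε₀r²) = (1.381e-6)/(4π·8.85×10^-12·(0.0747)²) = 2.23e6 N/C.

|E| = 2.23×10^6 V/m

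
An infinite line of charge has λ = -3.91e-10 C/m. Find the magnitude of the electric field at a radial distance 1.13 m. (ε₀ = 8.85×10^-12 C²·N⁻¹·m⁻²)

6.22 N/C

Choose a coaxial cylinder of radius r = 1.13 m (arbitrary length L) as the Gaussian surface.
Q_enc = λL, so λ_enc = -3.91×10^-10 C/m.
Since E is radial and uniform over the curved surface, Φ = E·2πrL = Q_enc/ε₀ = λ_enc L/ε₀.
E = |λ_enc|/(2πε₀r) = (3.91e-10)/(2π·8.85×10^-12·1.13) = 6.22 N/C.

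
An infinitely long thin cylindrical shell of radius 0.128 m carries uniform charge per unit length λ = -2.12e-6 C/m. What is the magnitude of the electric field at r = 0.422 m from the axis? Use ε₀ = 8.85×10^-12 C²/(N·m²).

Take a coaxial cylindrical Gaussian surface of radius r = 0.422 m and length L (r > 0.128 m).
The full line charge is enclosed: λ_enc = -2.12e-6 C/m.
Applying ∮E·dA = Q_enc/ε₀ with the end caps contributing no flux:
E = |λ_enc|/(2πε₀r) = (2.12×10^-6)/(2π·8.85×10^-12·0.422) = 9.03e4 N/C.

|E| = 9.03e4 N/C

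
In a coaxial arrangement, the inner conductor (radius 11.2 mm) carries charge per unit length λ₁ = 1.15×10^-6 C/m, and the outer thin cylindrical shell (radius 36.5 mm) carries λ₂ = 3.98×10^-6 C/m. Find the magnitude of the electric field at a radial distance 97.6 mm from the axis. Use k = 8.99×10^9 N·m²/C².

Coaxial Gaussian cylinder, radius r = 97.6 mm, length L (r > 36.5 mm, enclosing both).
λ_enc = λ₁ + λ₂ = (1.15×10^-6) + (3.98e-6) = 5.13×10^-6 C/m.
Applying ∮E·dA = Q_enc/ε₀ with the end caps contributing no flux:
E = 2k|λ_enc|/r = 2(8.99×10^9)(5.13e-6)/(0.0976) = 9.45×10^5 N/C.

E = 9.45×10^5 N/C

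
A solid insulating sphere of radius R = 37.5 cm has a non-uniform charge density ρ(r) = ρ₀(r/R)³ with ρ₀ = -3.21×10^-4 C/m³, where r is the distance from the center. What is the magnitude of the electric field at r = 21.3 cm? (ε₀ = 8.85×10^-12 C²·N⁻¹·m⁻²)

2.36×10^5 N/C

Symmetry ⇒ E = E(r) r̂. Gaussian sphere of radius r = 21.3 cm (r < R).
Integrate the density: Q_enc = 4π ∫₀^r ρ₀(r'/R)^3 r'² dr' = 4πρ₀ r^6/(6·R³) = -1.191×10^-6 C.
Gauss's law: E·4πr² = Q_enc/ε₀.
E = |Q_enc|/(4πε₀r²) = (1.191×10^-6)/(4π·8.85×10^-12·(0.213)²) = 2.36e5 N/C.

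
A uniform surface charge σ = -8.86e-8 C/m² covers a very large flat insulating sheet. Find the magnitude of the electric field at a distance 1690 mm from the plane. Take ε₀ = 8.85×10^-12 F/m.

|E| ≈ 5.01×10^3 N/C

The symmetry is planar: E is normal to the sheet and the same magnitude on both sides. Take a pillbox straddling the sheet with end-cap area A.
Flux Φ = 2EA and Q_enc = σA, so 2EA = σA/ε₀ ⇒ E = |σ|/(2ε₀), independent of distance.
E = |σ|/(2ε₀) = (8.86×10^-8)/(2·8.85×10^-12) = 5.01×10^3 N/C.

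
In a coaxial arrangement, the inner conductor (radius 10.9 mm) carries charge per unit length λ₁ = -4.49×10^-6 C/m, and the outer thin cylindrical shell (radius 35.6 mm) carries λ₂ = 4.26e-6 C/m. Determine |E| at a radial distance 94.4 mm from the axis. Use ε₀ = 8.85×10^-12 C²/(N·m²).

By cylindrical symmetry E is radial; use a coaxial Gaussian cylinder of radius 94.4 mm and length L (r > 35.6 mm, enclosing both).
λ_enc = λ₁ + λ₂ = (-4.49×10^-6) + (4.26×10^-6) = -2.30×10^-7 C/m.
By Gauss's law (flux through the curved wall only), E·2πrL = λ_enc L/ε₀.
E = |λ_enc|/(2πε₀r) = (2.30×10^-7)/(2π·8.85×10^-12·0.0944) = 4.38e4 N/C.

|E| = 4.38×10^4 N/C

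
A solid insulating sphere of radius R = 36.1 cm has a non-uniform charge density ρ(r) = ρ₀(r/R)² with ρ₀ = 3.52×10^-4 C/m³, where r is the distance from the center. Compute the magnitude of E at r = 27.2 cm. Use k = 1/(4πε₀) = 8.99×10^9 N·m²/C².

Symmetry ⇒ E = E(r) r̂. Gaussian sphere of radius r = 27.2 cm (r < R).
Integrate the density: Q_enc = 4π ∫₀^r ρ₀(r'/R)^2 r'² dr' = 4πρ₀ r^5/(5·R²) = 1.011e-5 C.
Since E is radial and uniform over the Gaussian sphere, Φ = E·4πr² = Q_enc/ε₀.
E = k|Q_enc|/r² = (8.99×10^9)(1.011×10^-5)/(0.272)² = 1.23×10^6 N/C.

1.23e6 N/C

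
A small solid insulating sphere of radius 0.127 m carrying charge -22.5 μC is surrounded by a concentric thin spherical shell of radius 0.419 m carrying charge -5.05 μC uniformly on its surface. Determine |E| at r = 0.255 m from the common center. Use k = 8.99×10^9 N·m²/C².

Take a concentric spherical Gaussian surface of radius r = 0.255 m (between the bodies, 0.127 m < r < 0.419 m).
The shell at 0.419 m lies outside the Gaussian surface, so Q_enc = -22.5 μC = -2.25×10^-5 C.
Applying ∮E·dA = Q_enc/ε₀ with Φ = E(4πr²):
E = k|Q_enc|/r² = (8.99×10^9)(2.25e-5)/(0.255)² = 3.11×10^6 N/C.

3.11e6 N/C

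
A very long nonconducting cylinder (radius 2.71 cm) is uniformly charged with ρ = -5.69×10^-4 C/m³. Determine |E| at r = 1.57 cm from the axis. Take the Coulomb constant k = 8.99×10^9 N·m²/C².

By cylindrical symmetry E is radial; use a coaxial Gaussian cylinder of radius 1.57 cm and length L (r < R).
Enclosed charge per unit length: λ_enc = ρ·πr² = (-5.69×10^-4)π(0.0157)² = -4.406×10^-7 C/m.
By Gauss's law (flux through the curved wall only), E·2πrL = λ_enc L/ε₀.
E = 2k|λ_enc|/r = 2(8.99×10^9)(4.406×10^-7)/(0.0157) = 5.05×10^5 N/C.

5.05×10^5 V/m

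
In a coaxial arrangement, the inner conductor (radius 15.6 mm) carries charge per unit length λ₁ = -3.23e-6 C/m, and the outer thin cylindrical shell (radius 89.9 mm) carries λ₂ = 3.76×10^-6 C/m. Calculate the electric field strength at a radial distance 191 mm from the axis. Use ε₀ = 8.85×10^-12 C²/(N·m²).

Choose a coaxial cylinder of radius r = 191 mm (arbitrary length L) as the Gaussian surface (r > 89.9 mm, enclosing both).
λ_enc = λ₁ + λ₂ = (-3.23e-6) + (3.76e-6) = 5.30×10^-7 C/m.
Since E is radial and uniform over the curved surface, Φ = E·2πrL = Q_enc/ε₀ = λ_enc L/ε₀.
E = |λ_enc|/(2πε₀r) = (5.30×10^-7)/(2π·8.85×10^-12·0.191) = 4.99×10^4 N/C.

E ≈ 4.99×10^4 N/C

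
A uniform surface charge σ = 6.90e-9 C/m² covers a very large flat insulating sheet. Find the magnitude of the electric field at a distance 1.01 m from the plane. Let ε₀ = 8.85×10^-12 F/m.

|E| = 390 N/C

By planar symmetry E is perpendicular to the sheet and uniform; use a Gaussian pillbox with flat faces of area A on each side of the sheet.
Only the two end caps contribute flux: Φ = 2EA. With Q_enc = σA, Gauss's law gives E = |σ|/(2ε₀).
E = |σ|/(2ε₀) = (6.90×10^-9)/(2·8.85×10^-12) = 390 N/C.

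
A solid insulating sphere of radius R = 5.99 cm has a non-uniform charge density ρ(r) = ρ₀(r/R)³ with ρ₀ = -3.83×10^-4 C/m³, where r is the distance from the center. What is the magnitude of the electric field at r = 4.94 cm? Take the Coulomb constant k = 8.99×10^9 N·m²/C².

|E| = 2.00×10^5 N/C

Use a concentric Gaussian sphere at r = 4.94 cm (r < R).
Q_enc = ∫₀^r ρ(r')·4πr'² dr' = (4πρ₀/R³) ∫₀^r r'^5 dr' = 4πρ₀ r^6/(6·R³) = -5.424×10^-8 C.
Gauss's law: E·4πr² = Q_enc/ε₀.
E = k|Q_enc|/r² = (8.99×10^9)(5.424×10^-8)/(0.0494)² = 2.00×10^5 N/C.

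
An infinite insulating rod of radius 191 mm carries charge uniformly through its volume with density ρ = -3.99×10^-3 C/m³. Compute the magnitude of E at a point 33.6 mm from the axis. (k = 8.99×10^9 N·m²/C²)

Choose a coaxial cylinder of radius r = 33.6 mm (arbitrary length L) as the Gaussian surface (r < R).
Enclosed charge per unit length: λ_enc = ρ·πr² = (-3.99×10^-3)π(0.0336)² = -1.415×10^-5 C/m.
Applying ∮E·dA = Q_enc/ε₀ with the end caps contributing no flux:
E = 2k|λ_enc|/r = 2(8.99×10^9)(1.415×10^-5)/(0.0336) = 7.57×10^6 N/C.

|E| ≈ 7.57×10^6 N/C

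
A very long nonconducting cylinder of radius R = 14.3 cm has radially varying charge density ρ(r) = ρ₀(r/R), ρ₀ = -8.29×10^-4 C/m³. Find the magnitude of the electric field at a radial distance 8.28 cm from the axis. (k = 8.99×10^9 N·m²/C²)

1.50e6 N/C

Take a coaxial cylindrical Gaussian surface of radius r = 8.28 cm and length L (r < R).
Integrating ρ over the cross-section to radius r: λ_enc = (2πρ₀/R) ∫₀^r r'^2 dr' = 2πρ₀ r^3/(3·R) = -6.892e-6 C/m.
Gauss's law: E·2πrL = λ_enc L/ε₀.
E = 2k|λ_enc|/r = 2(8.99×10^9)(6.892×10^-6)/(0.0828) = 1.50e6 N/C.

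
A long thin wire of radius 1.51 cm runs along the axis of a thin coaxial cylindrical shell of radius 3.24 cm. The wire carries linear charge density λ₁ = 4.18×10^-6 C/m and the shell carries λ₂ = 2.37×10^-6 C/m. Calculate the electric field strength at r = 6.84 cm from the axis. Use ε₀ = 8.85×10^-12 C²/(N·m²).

E = 1.72×10^6 N/C

Take a coaxial cylindrical Gaussian surface of radius r = 6.84 cm and length L (r > 3.24 cm, enclosing both).
λ_enc = λ₁ + λ₂ = (4.18e-6) + (2.37×10^-6) = 6.55e-6 C/m.
Since E is radial and uniform over the curved surface, Φ = E·2πrL = Q_enc/ε₀ = λ_enc L/ε₀.
E = |λ_enc|/(2πε₀r) = (6.55×10^-6)/(2π·8.85×10^-12·0.0684) = 1.72×10^6 N/C.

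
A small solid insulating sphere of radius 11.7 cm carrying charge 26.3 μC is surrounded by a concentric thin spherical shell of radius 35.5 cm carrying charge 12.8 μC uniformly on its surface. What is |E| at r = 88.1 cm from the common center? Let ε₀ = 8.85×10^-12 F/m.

|E| = 4.53×10^5 N/C

Symmetry ⇒ E = E(r) r̂. Gaussian sphere of radius r = 88.1 cm (r > 35.5 cm, enclosing both).
Q_enc = (26.3 μC) + (12.8 μC) = 3.91e-5 C.
By Gauss's law, ∮E·dA = E·4πr² = Q_enc/ε₀.
E = |Q_enc|/(4πε₀r²) = (3.91e-5)/(4π·8.85×10^-12·(0.881)²) = 4.53e5 N/C.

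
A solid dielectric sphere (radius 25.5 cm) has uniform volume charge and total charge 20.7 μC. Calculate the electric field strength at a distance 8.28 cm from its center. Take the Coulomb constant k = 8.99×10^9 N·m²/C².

|E| ≈ 9.29e5 V/m

Use a concentric Gaussian sphere at r = 8.28 cm (r < R).
For a uniform sphere the enclosed fraction is (r/R)³, so Q_enc = (20.7 μC)(0.0828/0.255)³ = 7.087×10^-7 C.
Applying ∮E·dA = Q_enc/ε₀ with Φ = E(4πr²):
E = k|Q_enc|/r² = (8.99×10^9)(7.087×10^-7)/(0.0828)² = 9.29e5 N/C.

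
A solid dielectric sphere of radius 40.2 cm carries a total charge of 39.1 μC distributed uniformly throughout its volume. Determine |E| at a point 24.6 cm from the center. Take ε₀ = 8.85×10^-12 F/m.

E ≈ 1.33e6 V/m

Take a concentric spherical Gaussian surface of radius r = 24.6 cm (r < R).
For a uniform sphere the enclosed fraction is (r/R)³, so Q_enc = (39.1 μC)(0.246/0.402)³ = 8.96e-6 C.
Since E is radial and uniform over the Gaussian sphere, Φ = E·4πr² = Q_enc/ε₀.
E = |Q_enc|/(4πε₀r²) = (8.96×10^-6)/(4π·8.85×10^-12·(0.246)²) = 1.33e6 N/C.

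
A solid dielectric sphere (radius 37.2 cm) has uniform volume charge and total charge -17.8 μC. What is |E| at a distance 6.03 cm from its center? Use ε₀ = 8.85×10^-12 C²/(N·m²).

|E| = 1.87e5 N/C

Symmetry ⇒ E = E(r) r̂. Gaussian sphere of radius r = 6.03 cm (r < R).
For a uniform sphere the enclosed fraction is (r/R)³, so Q_enc = (-17.8 μC)(0.0603/0.372)³ = -7.581e-8 C.
By Gauss's law, ∮E·dA = E·4πr² = Q_enc/ε₀.
E = |Q_enc|/(4πε₀r²) = (7.581e-8)/(4π·8.85×10^-12·(0.0603)²) = 1.87×10^5 N/C.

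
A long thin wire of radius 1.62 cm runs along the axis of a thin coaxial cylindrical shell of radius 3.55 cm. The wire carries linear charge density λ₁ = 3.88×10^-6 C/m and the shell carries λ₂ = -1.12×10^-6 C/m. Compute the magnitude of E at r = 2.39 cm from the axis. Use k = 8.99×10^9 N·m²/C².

|E| = 2.92×10^6 N/C

Choose a coaxial cylinder of radius r = 2.39 cm (arbitrary length L) as the Gaussian surface (between the conductors, 1.62 cm < r < 3.55 cm).
Only the inner wire is enclosed; the outer shell contributes nothing inside itself. λ_enc = λ₁ = 3.88×10^-6 C/m.
Gauss's law: E·2πrL = λ_enc L/ε₀.
E = 2k|λ_enc|/r = 2(8.99×10^9)(3.88×10^-6)/(0.0239) = 2.92×10^6 N/C.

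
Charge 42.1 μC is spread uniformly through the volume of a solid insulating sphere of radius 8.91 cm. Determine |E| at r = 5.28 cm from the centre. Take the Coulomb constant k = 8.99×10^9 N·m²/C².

|E| ≈ 2.83×10^7 V/m

Use a concentric Gaussian sphere at r = 5.28 cm (r < R).
Only the charge within r is enclosed: Q_enc = Q·(r/R)³ = (42.1 μC)·(5.28 cm/8.91 cm)³ = 8.761e-6 C.
Since E is radial and uniform over the Gaussian sphere, Φ = E·4πr² = Q_enc/ε₀.
E = k|Q_enc|/r² = (8.99×10^9)(8.761×10^-6)/(0.0528)² = 2.83×10^7 N/C.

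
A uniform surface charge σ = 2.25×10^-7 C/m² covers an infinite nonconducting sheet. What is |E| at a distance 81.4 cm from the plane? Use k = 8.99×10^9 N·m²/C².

By planar symmetry E is perpendicular to the sheet and uniform; use a Gaussian pillbox with flat faces of area A on each side of the sheet.
Flux Φ = 2EA and Q_enc = σA, so 2EA = σA/ε₀ ⇒ E = |σ|/(2ε₀), independent of distance.
E = 2πk|σ| = 2π(8.99×10^9)(2.25×10^-7) = 1.27×10^4 N/C.

1.27×10^4 N/C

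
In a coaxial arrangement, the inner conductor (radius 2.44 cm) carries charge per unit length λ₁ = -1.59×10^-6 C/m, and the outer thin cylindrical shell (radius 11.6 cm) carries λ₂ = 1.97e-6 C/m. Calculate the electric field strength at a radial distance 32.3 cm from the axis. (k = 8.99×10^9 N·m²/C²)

|E| = 2.12e4 N/C

Choose a coaxial cylinder of radius r = 32.3 cm (arbitrary length L) as the Gaussian surface (r > 11.6 cm, enclosing both).
λ_enc = λ₁ + λ₂ = (-1.59×10^-6) + (1.97×10^-6) = 3.80e-7 C/m.
Since E is radial and uniform over the curved surface, Φ = E·2πrL = Q_enc/ε₀ = λ_enc L/ε₀.
E = 2k|λ_enc|/r = 2(8.99×10^9)(3.80e-7)/(0.323) = 2.12e4 N/C.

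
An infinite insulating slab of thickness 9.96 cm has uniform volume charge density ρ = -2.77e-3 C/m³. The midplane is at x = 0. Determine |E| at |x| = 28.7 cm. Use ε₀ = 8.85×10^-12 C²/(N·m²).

|E| ≈ 1.56×10^7 N/C

The point |x| = 28.7 cm lies outside the slab (half-thickness 0.0498 m). A symmetric pillbox spanning the full slab encloses Q_enc = ρ·d·A.
Flux = 2EA ⇒ E = |ρ|d/(2ε₀), independent of distance outside.
E = (2.77×10^-3)(0.0996)/(2·8.85×10^-12) = 1.56×10^7 N/C.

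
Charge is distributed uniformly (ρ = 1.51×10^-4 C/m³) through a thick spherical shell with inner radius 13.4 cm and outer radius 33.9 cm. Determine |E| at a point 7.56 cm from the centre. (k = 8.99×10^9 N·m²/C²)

|E| = 0 N/C

Take a concentric spherical Gaussian surface of radius r = 7.56 cm (r < 13.4 cm, inside the empty cavity).
No charge is enclosed, so by Gauss's law E·4πr² = 0 ⇒ E = 0.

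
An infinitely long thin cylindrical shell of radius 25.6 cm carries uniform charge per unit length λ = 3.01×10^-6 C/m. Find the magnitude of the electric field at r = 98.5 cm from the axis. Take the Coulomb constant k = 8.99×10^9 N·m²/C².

|E| = 5.49e4 N/C

Choose a coaxial cylinder of radius r = 98.5 cm (arbitrary length L) as the Gaussian surface (r > 25.6 cm).
The full line charge is enclosed: λ_enc = 3.01×10^-6 C/m.
Gauss's law: E·2πrL = λ_enc L/ε₀.
E = 2k|λ_enc|/r = 2(8.99×10^9)(3.01×10^-6)/(0.985) = 5.49×10^4 N/C.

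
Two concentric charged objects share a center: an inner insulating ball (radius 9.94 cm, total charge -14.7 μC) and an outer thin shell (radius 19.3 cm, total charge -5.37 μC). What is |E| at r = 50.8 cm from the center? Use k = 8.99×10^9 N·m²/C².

By spherical symmetry E is radial; choose a Gaussian sphere of radius r = 50.8 cm (r > 19.3 cm, enclosing both).
Q_enc = (-14.7 μC) + (-5.37 μC) = -2.007×10^-5 C.
By Gauss's law, ∮E·dA = E·4πr² = Q_enc/ε₀.
E = k|Q_enc|/r² = (8.99×10^9)(2.007×10^-5)/(0.508)² = 6.99×10^5 N/C.

6.99×10^5 N/C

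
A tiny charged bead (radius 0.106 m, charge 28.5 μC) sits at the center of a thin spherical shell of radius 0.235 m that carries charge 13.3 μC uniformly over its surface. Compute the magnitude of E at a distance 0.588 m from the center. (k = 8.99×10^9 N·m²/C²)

|E| = 1.09×10^6 N/C

By spherical symmetry E is radial; choose a Gaussian sphere of radius r = 0.588 m (r > 0.235 m, enclosing both).
Q_enc = (28.5 μC) + (13.3 μC) = 4.18e-5 C.
Since E is radial and uniform over the Gaussian sphere, Φ = E·4πr² = Q_enc/ε₀.
E = k|Q_enc|/r² = (8.99×10^9)(4.18e-5)/(0.588)² = 1.09×10^6 N/C.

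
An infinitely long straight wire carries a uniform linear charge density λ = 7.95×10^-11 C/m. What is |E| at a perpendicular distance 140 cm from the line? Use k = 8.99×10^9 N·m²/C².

Take a coaxial cylindrical Gaussian surface of radius r = 140 cm and length L.
Q_enc = λL, so λ_enc = 7.95×10^-11 C/m.
Since E is radial and uniform over the curved surface, Φ = E·2πrL = Q_enc/ε₀ = λ_enc L/ε₀.
E = 2k|λ_enc|/r = 2(8.99×10^9)(7.95×10^-11)/(1.4) = 1.02 N/C.

|E| = 1.02 N/C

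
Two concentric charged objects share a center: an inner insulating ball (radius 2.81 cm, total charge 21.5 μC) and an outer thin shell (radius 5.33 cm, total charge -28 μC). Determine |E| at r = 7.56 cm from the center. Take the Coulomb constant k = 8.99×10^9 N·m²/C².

Symmetry ⇒ E = E(r) r̂. Gaussian sphere of radius r = 7.56 cm (r > 5.33 cm, enclosing both).
Q_enc = (21.5 μC) + (-28 μC) = -6.50×10^-6 C.
By Gauss's law, ∮E·dA = E·4πr² = Q_enc/ε₀.
E = k|Q_enc|/r² = (8.99×10^9)(6.50e-6)/(0.0756)² = 1.02×10^7 N/C.

E ≈ 1.02×10^7 N/C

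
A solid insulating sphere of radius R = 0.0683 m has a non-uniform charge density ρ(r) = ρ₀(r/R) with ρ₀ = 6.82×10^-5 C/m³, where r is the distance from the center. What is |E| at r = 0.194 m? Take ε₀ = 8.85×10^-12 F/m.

By spherical symmetry E is radial; choose a Gaussian sphere of radius r = 0.194 m (r > R, all charge enclosed).
Q_enc = 4π ∫₀^R ρ₀(r'/R)^1 r'² dr' = 4πρ₀R³/4 = 6.826e-8 C.
Since E is radial and uniform over the Gaussian sphere, Φ = E·4πr² = Q_enc/ε₀.
E = |Q_enc|/(4πε₀r²) = (6.826×10^-8)/(4π·8.85×10^-12·(0.194)²) = 1.63×10^4 N/C.

|E| = 1.63×10^4 N/C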